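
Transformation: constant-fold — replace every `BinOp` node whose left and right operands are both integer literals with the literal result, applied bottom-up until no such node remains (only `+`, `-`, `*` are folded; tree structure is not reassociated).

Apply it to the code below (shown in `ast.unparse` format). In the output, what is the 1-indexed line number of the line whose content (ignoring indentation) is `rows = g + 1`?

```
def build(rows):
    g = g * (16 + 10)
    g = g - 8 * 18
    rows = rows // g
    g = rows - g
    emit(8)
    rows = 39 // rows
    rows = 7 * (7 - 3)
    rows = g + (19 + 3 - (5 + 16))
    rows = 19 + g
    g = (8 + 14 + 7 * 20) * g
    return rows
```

9

Transformed code:
def build(rows):
    g = g * 26
    g = g - 144
    rows = rows // g
    g = rows - g
    emit(8)
    rows = 39 // rows
    rows = 28
    rows = g + 1
    rows = 19 + g
    g = 162 * g
    return rows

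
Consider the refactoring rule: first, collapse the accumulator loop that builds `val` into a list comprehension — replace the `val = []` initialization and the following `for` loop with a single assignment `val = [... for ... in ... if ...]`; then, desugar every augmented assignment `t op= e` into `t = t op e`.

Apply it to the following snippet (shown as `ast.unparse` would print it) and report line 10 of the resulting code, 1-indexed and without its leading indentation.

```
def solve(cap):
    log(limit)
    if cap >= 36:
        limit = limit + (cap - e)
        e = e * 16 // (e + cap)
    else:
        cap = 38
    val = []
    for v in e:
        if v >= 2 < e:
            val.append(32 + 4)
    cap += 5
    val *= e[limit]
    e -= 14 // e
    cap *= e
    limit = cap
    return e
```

val = val * e[limit]

Transformed code:
def solve(cap):
    log(limit)
    if cap >= 36:
        limit = limit + (cap - e)
        e = e * 16 // (e + cap)
    else:
        cap = 38
    val = [32 + 4 for v in e if v >= 2 < e]
    cap = cap + 5
    val = val * e[limit]
    e = e - 14 // e
    cap = cap * e
    limit = cap
    return e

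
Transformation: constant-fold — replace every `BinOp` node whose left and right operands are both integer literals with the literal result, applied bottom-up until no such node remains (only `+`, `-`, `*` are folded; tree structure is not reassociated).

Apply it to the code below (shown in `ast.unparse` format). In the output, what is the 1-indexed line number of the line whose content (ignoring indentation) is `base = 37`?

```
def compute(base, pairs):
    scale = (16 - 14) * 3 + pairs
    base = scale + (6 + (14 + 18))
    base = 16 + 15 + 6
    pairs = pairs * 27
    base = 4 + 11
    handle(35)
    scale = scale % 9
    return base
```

Transformed code:
def compute(base, pairs):
    scale = 6 + pairs
    base = scale + 38
    base = 37
    pairs = pairs * 27
    base = 15
    handle(35)
    scale = scale % 9
    return base

4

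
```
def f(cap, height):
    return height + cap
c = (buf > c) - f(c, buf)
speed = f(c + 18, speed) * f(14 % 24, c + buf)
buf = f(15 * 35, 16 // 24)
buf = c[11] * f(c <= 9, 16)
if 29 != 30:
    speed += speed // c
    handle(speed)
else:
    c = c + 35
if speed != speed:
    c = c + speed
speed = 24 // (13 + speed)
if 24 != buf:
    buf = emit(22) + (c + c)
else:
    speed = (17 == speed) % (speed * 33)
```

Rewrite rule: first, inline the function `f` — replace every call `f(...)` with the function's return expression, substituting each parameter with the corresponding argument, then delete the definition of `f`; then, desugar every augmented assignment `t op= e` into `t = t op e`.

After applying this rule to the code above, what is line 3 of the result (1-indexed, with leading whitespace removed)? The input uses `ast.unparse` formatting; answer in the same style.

Transformed code:
c = (buf > c) - (buf + c)
speed = (speed + (c + 18)) * (c + buf + 14 % 24)
buf = 16 // 24 + 15 * 35
buf = c[11] * (16 + (c <= 9))
if 29 != 30:
    speed = speed + speed // c
    handle(speed)
else:
    c = c + 35
if speed != speed:
    c = c + speed
speed = 24 // (13 + speed)
if 24 != buf:
    buf = emit(22) + (c + c)
else:
    speed = (17 == speed) % (speed * 33)

buf = 16 // 24 + 15 * 35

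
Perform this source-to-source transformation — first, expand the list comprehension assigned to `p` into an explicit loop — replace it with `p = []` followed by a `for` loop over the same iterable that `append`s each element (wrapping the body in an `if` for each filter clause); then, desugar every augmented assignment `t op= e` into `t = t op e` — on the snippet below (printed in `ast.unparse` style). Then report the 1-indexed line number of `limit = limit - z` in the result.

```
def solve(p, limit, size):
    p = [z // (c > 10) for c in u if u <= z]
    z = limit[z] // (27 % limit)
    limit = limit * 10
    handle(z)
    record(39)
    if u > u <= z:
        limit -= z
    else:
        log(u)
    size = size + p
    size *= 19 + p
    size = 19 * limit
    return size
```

Transformed code:
def solve(p, limit, size):
    p = []
    for c in u:
        if u <= z:
            p.append(z // (c > 10))
    z = limit[z] // (27 % limit)
    limit = limit * 10
    handle(z)
    record(39)
    if u > u <= z:
        limit = limit - z
    else:
        log(u)
    size = size + p
    size = size * (19 + p)
    size = 19 * limit
    return size

11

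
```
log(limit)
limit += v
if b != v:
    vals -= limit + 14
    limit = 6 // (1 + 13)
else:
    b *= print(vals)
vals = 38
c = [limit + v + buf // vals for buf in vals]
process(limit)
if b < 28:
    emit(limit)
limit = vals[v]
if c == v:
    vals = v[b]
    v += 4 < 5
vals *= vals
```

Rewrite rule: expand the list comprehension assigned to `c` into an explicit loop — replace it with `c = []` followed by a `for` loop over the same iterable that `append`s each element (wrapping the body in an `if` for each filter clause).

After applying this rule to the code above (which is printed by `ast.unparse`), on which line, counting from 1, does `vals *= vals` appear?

Transformed code:
log(limit)
limit += v
if b != v:
    vals -= limit + 14
    limit = 6 // (1 + 13)
else:
    b *= print(vals)
vals = 38
c = []
for buf in vals:
    c.append(limit + v + buf // vals)
process(limit)
if b < 28:
    emit(limit)
limit = vals[v]
if c == v:
    vals = v[b]
    v += 4 < 5
vals *= vals

19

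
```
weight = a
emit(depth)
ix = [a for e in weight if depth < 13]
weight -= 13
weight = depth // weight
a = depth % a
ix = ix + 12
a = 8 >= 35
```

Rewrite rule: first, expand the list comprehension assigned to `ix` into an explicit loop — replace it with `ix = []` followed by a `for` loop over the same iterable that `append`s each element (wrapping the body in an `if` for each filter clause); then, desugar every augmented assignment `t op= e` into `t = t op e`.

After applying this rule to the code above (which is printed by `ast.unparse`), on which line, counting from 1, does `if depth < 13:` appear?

5

Transformed code:
weight = a
emit(depth)
ix = []
for e in weight:
    if depth < 13:
        ix.append(a)
weight = weight - 13
weight = depth // weight
a = depth % a
ix = ix + 12
a = 8 >= 35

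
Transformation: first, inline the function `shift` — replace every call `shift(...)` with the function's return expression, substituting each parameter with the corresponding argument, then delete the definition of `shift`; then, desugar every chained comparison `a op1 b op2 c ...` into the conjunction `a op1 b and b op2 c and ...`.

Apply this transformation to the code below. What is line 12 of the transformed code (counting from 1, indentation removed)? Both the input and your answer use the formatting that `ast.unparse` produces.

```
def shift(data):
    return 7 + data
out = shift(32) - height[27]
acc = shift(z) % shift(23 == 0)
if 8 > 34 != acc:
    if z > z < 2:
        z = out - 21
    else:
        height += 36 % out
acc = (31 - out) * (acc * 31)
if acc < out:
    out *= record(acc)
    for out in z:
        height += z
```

Transformed code:
out = 7 + 32 - height[27]
acc = (7 + z) % (7 + (23 == 0))
if 8 > 34 and 34 != acc:
    if z > z and z < 2:
        z = out - 21
    else:
        height += 36 % out
acc = (31 - out) * (acc * 31)
if acc < out:
    out *= record(acc)
    for out in z:
        height += z

height += z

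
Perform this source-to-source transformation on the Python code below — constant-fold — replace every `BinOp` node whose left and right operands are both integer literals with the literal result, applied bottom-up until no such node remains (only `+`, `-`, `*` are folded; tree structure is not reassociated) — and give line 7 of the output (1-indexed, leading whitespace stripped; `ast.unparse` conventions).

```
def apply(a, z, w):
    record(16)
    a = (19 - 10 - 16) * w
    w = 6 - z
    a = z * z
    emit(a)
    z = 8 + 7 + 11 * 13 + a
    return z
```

z = 158 + a

Transformed code:
def apply(a, z, w):
    record(16)
    a = -7 * w
    w = 6 - z
    a = z * z
    emit(a)
    z = 158 + a
    return z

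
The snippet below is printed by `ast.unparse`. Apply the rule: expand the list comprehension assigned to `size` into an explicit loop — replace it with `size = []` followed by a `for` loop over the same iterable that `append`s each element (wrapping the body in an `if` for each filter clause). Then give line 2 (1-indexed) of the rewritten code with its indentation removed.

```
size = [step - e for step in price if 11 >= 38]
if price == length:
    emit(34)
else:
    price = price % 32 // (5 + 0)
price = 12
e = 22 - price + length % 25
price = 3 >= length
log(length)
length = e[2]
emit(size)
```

Transformed code:
size = []
for step in price:
    if 11 >= 38:
        size.append(step - e)
if price == length:
    emit(34)
else:
    price = price % 32 // (5 + 0)
price = 12
e = 22 - price + length % 25
price = 3 >= length
log(length)
length = e[2]
emit(size)

for step in price:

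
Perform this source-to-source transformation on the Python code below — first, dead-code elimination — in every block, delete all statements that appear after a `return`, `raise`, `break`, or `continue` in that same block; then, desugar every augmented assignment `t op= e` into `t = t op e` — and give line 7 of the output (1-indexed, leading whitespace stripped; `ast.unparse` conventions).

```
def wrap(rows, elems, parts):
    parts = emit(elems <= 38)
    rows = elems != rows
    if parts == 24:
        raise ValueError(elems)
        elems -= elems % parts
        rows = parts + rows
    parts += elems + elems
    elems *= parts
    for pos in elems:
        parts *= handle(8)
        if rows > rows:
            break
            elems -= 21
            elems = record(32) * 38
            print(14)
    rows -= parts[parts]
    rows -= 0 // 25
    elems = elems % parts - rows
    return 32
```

Transformed code:
def wrap(rows, elems, parts):
    parts = emit(elems <= 38)
    rows = elems != rows
    if parts == 24:
        raise ValueError(elems)
    parts = parts + (elems + elems)
    elems = elems * parts
    for pos in elems:
        parts = parts * handle(8)
        if rows > rows:
            break
    rows = rows - parts[parts]
    rows = rows - 0 // 25
    elems = elems % parts - rows
    return 32

elems = elems * parts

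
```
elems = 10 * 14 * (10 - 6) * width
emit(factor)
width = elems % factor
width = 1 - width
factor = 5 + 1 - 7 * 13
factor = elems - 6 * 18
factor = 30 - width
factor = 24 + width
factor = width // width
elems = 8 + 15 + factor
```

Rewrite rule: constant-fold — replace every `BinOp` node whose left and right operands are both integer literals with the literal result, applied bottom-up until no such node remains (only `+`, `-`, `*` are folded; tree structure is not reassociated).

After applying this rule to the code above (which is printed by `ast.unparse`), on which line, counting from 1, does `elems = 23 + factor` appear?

Transformed code:
elems = 560 * width
emit(factor)
width = elems % factor
width = 1 - width
factor = -85
factor = elems - 108
factor = 30 - width
factor = 24 + width
factor = width // width
elems = 23 + factor

10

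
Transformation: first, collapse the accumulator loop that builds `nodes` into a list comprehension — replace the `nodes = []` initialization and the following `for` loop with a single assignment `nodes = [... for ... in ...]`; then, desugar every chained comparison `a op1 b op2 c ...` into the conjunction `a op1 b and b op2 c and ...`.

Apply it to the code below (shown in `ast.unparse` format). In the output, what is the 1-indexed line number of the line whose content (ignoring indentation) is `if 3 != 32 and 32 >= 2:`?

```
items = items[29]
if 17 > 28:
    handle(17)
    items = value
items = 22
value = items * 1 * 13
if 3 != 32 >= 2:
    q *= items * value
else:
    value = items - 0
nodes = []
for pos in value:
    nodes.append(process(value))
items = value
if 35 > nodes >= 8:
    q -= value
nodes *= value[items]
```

Transformed code:
items = items[29]
if 17 > 28:
    handle(17)
    items = value
items = 22
value = items * 1 * 13
if 3 != 32 and 32 >= 2:
    q *= items * value
else:
    value = items - 0
nodes = [process(value) for pos in value]
items = value
if 35 > nodes and nodes >= 8:
    q -= value
nodes *= value[items]

7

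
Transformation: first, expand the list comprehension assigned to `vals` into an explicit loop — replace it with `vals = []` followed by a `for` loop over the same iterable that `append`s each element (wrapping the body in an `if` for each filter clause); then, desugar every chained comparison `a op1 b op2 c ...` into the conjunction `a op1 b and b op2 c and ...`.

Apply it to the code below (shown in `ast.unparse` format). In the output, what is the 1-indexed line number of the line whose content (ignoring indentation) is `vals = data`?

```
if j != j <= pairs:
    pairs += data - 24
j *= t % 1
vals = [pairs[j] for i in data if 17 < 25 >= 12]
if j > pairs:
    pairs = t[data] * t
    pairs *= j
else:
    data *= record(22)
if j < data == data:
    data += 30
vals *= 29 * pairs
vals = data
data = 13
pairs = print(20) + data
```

Transformed code:
if j != j and j <= pairs:
    pairs += data - 24
j *= t % 1
vals = []
for i in data:
    if 17 < 25 and 25 >= 12:
        vals.append(pairs[j])
if j > pairs:
    pairs = t[data] * t
    pairs *= j
else:
    data *= record(22)
if j < data and data == data:
    data += 30
vals *= 29 * pairs
vals = data
data = 13
pairs = print(20) + data

16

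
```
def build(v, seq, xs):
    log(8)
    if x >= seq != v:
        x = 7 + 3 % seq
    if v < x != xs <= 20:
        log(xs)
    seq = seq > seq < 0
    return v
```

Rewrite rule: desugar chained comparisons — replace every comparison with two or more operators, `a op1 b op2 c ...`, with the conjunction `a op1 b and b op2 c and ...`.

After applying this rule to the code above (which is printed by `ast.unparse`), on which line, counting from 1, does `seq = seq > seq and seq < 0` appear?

7

Transformed code:
def build(v, seq, xs):
    log(8)
    if x >= seq and seq != v:
        x = 7 + 3 % seq
    if v < x and x != xs and (xs <= 20):
        log(xs)
    seq = seq > seq and seq < 0
    return v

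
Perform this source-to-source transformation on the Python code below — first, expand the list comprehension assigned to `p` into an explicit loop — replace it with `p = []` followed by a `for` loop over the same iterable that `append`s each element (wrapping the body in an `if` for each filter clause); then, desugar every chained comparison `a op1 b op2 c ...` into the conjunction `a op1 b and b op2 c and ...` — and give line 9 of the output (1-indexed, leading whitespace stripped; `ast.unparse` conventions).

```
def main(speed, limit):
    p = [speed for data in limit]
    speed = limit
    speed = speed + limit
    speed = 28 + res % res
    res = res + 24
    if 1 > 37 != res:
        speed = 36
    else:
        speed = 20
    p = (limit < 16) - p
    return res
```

Transformed code:
def main(speed, limit):
    p = []
    for data in limit:
        p.append(speed)
    speed = limit
    speed = speed + limit
    speed = 28 + res % res
    res = res + 24
    if 1 > 37 and 37 != res:
        speed = 36
    else:
        speed = 20
    p = (limit < 16) - p
    return res

if 1 > 37 and 37 != res:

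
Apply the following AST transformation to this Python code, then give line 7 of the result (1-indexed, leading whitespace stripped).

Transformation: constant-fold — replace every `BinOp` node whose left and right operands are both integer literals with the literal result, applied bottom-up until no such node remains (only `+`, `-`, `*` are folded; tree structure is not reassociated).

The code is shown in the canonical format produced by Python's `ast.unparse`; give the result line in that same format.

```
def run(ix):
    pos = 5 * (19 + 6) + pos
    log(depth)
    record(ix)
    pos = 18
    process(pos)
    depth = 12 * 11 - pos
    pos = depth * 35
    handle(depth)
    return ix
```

Transformed code:
def run(ix):
    pos = 125 + pos
    log(depth)
    record(ix)
    pos = 18
    process(pos)
    depth = 132 - pos
    pos = depth * 35
    handle(depth)
    return ix

depth = 132 - pos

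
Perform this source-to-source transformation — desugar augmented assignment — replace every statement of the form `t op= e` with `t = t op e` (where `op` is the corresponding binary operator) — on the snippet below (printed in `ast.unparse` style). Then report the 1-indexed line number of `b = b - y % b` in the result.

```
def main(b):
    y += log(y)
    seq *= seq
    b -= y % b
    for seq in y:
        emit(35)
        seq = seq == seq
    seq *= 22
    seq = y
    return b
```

Transformed code:
def main(b):
    y = y + log(y)
    seq = seq * seq
    b = b - y % b
    for seq in y:
        emit(35)
        seq = seq == seq
    seq = seq * 22
    seq = y
    return b

4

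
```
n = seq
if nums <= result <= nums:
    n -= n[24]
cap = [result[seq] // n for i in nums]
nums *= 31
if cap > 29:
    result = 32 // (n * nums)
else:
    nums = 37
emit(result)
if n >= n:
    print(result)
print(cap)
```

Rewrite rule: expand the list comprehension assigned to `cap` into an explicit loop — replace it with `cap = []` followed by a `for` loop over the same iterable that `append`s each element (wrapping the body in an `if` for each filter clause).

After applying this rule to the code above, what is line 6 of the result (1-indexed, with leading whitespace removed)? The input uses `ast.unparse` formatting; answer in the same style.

Transformed code:
n = seq
if nums <= result <= nums:
    n -= n[24]
cap = []
for i in nums:
    cap.append(result[seq] // n)
nums *= 31
if cap > 29:
    result = 32 // (n * nums)
else:
    nums = 37
emit(result)
if n >= n:
    print(result)
print(cap)

cap.append(result[seq] // n)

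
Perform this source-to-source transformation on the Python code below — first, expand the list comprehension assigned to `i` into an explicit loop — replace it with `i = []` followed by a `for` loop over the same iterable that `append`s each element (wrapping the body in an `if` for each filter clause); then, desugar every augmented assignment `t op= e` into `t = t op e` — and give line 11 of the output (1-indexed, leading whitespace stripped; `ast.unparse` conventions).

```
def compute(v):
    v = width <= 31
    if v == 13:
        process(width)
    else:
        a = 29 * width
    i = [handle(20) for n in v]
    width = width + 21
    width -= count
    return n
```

width = width - count

Transformed code:
def compute(v):
    v = width <= 31
    if v == 13:
        process(width)
    else:
        a = 29 * width
    i = []
    for n in v:
        i.append(handle(20))
    width = width + 21
    width = width - count
    return n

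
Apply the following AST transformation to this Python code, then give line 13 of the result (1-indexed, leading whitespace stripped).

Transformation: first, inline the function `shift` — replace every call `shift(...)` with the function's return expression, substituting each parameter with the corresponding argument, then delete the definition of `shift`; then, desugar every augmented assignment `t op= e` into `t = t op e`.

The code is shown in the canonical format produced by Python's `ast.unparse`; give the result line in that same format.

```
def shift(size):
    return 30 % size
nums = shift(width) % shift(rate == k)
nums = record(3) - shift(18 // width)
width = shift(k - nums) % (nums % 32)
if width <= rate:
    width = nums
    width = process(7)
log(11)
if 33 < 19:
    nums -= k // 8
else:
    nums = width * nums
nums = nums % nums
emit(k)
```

Transformed code:
nums = 30 % width % (30 % (rate == k))
nums = record(3) - 30 % (18 // width)
width = 30 % (k - nums) % (nums % 32)
if width <= rate:
    width = nums
    width = process(7)
log(11)
if 33 < 19:
    nums = nums - k // 8
else:
    nums = width * nums
nums = nums % nums
emit(k)

emit(k)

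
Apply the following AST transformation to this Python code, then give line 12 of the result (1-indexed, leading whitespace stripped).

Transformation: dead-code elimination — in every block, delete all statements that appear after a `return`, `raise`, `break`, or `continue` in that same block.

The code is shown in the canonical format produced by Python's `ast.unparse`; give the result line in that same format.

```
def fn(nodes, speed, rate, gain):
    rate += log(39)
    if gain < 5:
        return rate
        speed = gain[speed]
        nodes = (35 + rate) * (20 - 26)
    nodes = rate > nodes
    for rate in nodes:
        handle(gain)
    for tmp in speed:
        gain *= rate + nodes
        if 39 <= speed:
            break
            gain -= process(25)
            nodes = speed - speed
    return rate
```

Transformed code:
def fn(nodes, speed, rate, gain):
    rate += log(39)
    if gain < 5:
        return rate
    nodes = rate > nodes
    for rate in nodes:
        handle(gain)
    for tmp in speed:
        gain *= rate + nodes
        if 39 <= speed:
            break
    return rate

return rate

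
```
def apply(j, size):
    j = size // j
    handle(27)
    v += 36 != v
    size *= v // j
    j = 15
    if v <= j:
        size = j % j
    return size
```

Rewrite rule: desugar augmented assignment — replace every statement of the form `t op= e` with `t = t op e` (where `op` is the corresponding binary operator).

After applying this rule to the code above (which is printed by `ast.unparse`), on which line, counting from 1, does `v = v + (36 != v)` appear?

4

Transformed code:
def apply(j, size):
    j = size // j
    handle(27)
    v = v + (36 != v)
    size = size * (v // j)
    j = 15
    if v <= j:
        size = j % j
    return size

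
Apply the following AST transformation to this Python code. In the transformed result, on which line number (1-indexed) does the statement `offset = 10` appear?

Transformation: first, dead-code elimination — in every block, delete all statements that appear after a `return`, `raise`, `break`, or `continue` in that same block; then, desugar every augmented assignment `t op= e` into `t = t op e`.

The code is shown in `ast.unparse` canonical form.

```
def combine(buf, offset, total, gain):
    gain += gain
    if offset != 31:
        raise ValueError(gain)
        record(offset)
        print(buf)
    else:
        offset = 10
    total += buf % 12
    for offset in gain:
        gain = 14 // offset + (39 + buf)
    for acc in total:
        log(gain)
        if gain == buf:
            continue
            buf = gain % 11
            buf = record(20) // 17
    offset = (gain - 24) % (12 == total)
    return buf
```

Transformed code:
def combine(buf, offset, total, gain):
    gain = gain + gain
    if offset != 31:
        raise ValueError(gain)
    else:
        offset = 10
    total = total + buf % 12
    for offset in gain:
        gain = 14 // offset + (39 + buf)
    for acc in total:
        log(gain)
        if gain == buf:
            continue
    offset = (gain - 24) % (12 == total)
    return buf

6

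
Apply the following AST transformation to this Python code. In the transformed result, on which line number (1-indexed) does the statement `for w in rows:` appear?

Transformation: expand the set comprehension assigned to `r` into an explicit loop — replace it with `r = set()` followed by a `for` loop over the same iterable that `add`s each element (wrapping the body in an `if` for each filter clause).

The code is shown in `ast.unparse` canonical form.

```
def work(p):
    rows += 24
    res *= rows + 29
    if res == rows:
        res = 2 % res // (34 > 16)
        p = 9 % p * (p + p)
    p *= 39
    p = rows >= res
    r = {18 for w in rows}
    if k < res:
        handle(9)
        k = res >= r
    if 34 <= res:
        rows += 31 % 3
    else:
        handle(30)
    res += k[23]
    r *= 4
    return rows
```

Transformed code:
def work(p):
    rows += 24
    res *= rows + 29
    if res == rows:
        res = 2 % res // (34 > 16)
        p = 9 % p * (p + p)
    p *= 39
    p = rows >= res
    r = set()
    for w in rows:
        r.add(18)
    if k < res:
        handle(9)
        k = res >= r
    if 34 <= res:
        rows += 31 % 3
    else:
        handle(30)
    res += k[23]
    r *= 4
    return rows

10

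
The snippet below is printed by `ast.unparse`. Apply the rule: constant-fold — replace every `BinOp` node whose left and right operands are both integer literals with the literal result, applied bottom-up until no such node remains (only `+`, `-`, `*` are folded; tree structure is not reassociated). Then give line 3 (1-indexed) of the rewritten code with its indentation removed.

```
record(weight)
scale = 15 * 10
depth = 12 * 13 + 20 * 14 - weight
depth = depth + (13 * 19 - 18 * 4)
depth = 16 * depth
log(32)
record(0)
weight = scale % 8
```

Transformed code:
record(weight)
scale = 150
depth = 436 - weight
depth = depth + 175
depth = 16 * depth
log(32)
record(0)
weight = scale % 8

depth = 436 - weight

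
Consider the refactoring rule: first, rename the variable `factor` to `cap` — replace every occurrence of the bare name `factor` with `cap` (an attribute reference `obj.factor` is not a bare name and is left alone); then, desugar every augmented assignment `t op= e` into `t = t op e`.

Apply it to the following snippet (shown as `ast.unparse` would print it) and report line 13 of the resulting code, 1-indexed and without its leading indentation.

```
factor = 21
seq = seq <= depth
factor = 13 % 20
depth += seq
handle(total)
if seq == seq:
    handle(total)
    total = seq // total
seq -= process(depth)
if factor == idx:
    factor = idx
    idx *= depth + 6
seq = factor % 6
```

Transformed code:
cap = 21
seq = seq <= depth
cap = 13 % 20
depth = depth + seq
handle(total)
if seq == seq:
    handle(total)
    total = seq // total
seq = seq - process(depth)
if cap == idx:
    cap = idx
    idx = idx * (depth + 6)
seq = cap % 6

seq = cap % 6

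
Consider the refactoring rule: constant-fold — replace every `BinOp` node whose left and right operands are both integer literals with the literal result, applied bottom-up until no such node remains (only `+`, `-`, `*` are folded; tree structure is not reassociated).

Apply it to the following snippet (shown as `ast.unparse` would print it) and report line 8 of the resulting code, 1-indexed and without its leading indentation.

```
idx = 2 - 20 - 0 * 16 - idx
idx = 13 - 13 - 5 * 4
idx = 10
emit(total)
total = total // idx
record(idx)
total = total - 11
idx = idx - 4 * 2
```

Transformed code:
idx = -18 - idx
idx = -20
idx = 10
emit(total)
total = total // idx
record(idx)
total = total - 11
idx = idx - 8

idx = idx - 8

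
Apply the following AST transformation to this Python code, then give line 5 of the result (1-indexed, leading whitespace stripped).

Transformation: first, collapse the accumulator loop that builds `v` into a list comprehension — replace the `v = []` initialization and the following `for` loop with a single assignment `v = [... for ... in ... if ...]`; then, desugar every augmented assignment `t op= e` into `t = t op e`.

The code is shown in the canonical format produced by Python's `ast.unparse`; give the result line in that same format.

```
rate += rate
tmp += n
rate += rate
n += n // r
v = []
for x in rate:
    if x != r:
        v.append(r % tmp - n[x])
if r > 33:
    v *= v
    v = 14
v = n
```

Transformed code:
rate = rate + rate
tmp = tmp + n
rate = rate + rate
n = n + n // r
v = [r % tmp - n[x] for x in rate if x != r]
if r > 33:
    v = v * v
    v = 14
v = n

v = [r % tmp - n[x] for x in rate if x != r]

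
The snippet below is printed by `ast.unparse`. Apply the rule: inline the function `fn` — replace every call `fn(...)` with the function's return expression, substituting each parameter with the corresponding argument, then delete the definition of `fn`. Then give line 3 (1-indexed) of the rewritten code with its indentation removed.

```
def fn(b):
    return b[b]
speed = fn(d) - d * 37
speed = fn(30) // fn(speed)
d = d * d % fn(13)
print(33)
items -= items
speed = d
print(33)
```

Transformed code:
speed = d[d] - d * 37
speed = 30[30] // speed[speed]
d = d * d % 13[13]
print(33)
items -= items
speed = d
print(33)

d = d * d % 13[13]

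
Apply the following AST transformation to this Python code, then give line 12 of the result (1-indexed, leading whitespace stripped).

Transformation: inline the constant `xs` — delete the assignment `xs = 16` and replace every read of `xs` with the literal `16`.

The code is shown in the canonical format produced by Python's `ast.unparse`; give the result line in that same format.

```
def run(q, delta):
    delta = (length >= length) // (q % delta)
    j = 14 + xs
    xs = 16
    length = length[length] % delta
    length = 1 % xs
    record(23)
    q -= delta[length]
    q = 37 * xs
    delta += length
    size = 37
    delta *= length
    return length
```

return length

Transformed code:
def run(q, delta):
    delta = (length >= length) // (q % delta)
    j = 14 + 16
    length = length[length] % delta
    length = 1 % 16
    record(23)
    q -= delta[length]
    q = 37 * 16
    delta += length
    size = 37
    delta *= length
    return length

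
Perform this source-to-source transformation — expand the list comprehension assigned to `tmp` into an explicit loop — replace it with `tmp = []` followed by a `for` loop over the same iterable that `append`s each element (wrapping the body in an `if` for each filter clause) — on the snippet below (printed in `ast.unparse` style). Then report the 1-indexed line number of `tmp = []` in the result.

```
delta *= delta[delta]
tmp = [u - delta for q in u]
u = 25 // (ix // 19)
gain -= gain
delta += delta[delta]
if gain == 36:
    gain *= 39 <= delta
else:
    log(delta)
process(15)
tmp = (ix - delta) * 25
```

2

Transformed code:
delta *= delta[delta]
tmp = []
for q in u:
    tmp.append(u - delta)
u = 25 // (ix // 19)
gain -= gain
delta += delta[delta]
if gain == 36:
    gain *= 39 <= delta
else:
    log(delta)
process(15)
tmp = (ix - delta) * 25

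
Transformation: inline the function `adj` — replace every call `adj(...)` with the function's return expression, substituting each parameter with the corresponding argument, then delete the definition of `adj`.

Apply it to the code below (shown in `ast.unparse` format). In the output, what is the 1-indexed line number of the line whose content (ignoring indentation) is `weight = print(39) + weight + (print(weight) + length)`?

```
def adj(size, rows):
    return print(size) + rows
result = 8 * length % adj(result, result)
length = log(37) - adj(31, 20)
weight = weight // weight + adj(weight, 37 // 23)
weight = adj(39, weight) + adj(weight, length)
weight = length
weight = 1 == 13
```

Transformed code:
result = 8 * length % (print(result) + result)
length = log(37) - (print(31) + 20)
weight = weight // weight + (print(weight) + 37 // 23)
weight = print(39) + weight + (print(weight) + length)
weight = length
weight = 1 == 13

4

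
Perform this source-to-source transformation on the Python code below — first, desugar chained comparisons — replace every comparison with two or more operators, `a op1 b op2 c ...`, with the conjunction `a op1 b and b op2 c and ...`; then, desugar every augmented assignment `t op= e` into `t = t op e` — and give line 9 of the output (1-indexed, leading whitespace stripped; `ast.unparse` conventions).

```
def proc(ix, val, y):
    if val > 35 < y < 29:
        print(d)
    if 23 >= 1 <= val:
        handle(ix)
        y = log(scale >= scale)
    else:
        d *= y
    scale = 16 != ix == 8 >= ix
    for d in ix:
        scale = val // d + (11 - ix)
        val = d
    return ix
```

scale = 16 != ix and ix == 8 and (8 >= ix)

Transformed code:
def proc(ix, val, y):
    if val > 35 and 35 < y and (y < 29):
        print(d)
    if 23 >= 1 and 1 <= val:
        handle(ix)
        y = log(scale >= scale)
    else:
        d = d * y
    scale = 16 != ix and ix == 8 and (8 >= ix)
    for d in ix:
        scale = val // d + (11 - ix)
        val = d
    return ix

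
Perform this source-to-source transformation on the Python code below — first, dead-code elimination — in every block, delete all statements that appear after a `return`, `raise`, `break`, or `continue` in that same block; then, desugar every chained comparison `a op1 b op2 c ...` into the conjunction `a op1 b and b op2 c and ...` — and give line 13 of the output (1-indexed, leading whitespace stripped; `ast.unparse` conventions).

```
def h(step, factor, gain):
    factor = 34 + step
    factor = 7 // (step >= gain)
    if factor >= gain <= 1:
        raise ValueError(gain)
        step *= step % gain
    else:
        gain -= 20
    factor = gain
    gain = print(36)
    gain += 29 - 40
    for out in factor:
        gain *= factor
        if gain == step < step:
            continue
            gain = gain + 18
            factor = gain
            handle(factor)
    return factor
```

if gain == step and step < step:

Transformed code:
def h(step, factor, gain):
    factor = 34 + step
    factor = 7 // (step >= gain)
    if factor >= gain and gain <= 1:
        raise ValueError(gain)
    else:
        gain -= 20
    factor = gain
    gain = print(36)
    gain += 29 - 40
    for out in factor:
        gain *= factor
        if gain == step and step < step:
            continue
    return factor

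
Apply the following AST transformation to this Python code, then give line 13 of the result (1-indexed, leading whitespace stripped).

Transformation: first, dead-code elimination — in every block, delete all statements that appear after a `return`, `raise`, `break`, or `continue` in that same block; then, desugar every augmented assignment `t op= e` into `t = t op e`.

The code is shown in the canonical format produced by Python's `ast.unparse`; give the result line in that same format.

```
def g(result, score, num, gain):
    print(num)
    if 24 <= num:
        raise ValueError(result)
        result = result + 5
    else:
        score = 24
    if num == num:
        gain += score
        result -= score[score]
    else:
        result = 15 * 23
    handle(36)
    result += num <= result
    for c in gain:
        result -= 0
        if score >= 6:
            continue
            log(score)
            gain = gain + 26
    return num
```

Transformed code:
def g(result, score, num, gain):
    print(num)
    if 24 <= num:
        raise ValueError(result)
    else:
        score = 24
    if num == num:
        gain = gain + score
        result = result - score[score]
    else:
        result = 15 * 23
    handle(36)
    result = result + (num <= result)
    for c in gain:
        result = result - 0
        if score >= 6:
            continue
    return num

result = result + (num <= result)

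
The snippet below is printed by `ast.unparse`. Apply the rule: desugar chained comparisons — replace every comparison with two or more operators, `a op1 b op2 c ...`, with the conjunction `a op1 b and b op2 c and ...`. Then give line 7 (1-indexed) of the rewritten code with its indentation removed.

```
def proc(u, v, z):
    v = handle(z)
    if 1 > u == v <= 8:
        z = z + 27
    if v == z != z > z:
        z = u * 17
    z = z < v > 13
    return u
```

Transformed code:
def proc(u, v, z):
    v = handle(z)
    if 1 > u and u == v and (v <= 8):
        z = z + 27
    if v == z and z != z and (z > z):
        z = u * 17
    z = z < v and v > 13
    return u

z = z < v and v > 13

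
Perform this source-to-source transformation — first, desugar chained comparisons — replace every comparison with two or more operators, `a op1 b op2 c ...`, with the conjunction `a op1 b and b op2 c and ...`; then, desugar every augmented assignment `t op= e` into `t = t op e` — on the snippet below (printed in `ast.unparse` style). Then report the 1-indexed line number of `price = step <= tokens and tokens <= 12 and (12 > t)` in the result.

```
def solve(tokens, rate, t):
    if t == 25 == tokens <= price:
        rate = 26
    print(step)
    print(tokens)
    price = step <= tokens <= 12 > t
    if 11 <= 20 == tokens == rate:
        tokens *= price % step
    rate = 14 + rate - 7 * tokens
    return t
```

6

Transformed code:
def solve(tokens, rate, t):
    if t == 25 and 25 == tokens and (tokens <= price):
        rate = 26
    print(step)
    print(tokens)
    price = step <= tokens and tokens <= 12 and (12 > t)
    if 11 <= 20 and 20 == tokens and (tokens == rate):
        tokens = tokens * (price % step)
    rate = 14 + rate - 7 * tokens
    return t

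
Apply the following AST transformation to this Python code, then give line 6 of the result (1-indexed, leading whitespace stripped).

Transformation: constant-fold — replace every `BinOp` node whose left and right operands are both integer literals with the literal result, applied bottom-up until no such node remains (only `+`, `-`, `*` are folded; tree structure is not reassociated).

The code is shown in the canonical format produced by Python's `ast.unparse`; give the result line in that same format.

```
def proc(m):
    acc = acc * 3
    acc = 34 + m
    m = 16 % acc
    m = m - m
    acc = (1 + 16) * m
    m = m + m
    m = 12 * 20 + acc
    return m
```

Transformed code:
def proc(m):
    acc = acc * 3
    acc = 34 + m
    m = 16 % acc
    m = m - m
    acc = 17 * m
    m = m + m
    m = 240 + acc
    return m

acc = 17 * m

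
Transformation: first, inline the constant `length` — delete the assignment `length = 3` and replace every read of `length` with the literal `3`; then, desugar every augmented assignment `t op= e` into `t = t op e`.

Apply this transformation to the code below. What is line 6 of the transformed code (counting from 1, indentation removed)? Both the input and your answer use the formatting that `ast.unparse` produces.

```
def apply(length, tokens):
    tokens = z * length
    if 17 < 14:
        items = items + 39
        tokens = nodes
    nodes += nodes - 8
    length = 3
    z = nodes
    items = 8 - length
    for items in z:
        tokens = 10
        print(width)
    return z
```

Transformed code:
def apply(length, tokens):
    tokens = z * 3
    if 17 < 14:
        items = items + 39
        tokens = nodes
    nodes = nodes + (nodes - 8)
    z = nodes
    items = 8 - 3
    for items in z:
        tokens = 10
        print(width)
    return z

nodes = nodes + (nodes - 8)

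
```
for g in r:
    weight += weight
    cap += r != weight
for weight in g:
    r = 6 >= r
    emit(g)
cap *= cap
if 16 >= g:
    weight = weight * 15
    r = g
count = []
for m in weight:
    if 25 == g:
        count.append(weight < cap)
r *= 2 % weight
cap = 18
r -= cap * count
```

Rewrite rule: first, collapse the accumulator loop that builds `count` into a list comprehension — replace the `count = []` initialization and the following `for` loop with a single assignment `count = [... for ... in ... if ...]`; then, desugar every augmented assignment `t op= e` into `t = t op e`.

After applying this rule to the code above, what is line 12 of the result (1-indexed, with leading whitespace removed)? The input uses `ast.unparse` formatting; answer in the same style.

r = r * (2 % weight)

Transformed code:
for g in r:
    weight = weight + weight
    cap = cap + (r != weight)
for weight in g:
    r = 6 >= r
    emit(g)
cap = cap * cap
if 16 >= g:
    weight = weight * 15
    r = g
count = [weight < cap for m in weight if 25 == g]
r = r * (2 % weight)
cap = 18
r = r - cap * count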